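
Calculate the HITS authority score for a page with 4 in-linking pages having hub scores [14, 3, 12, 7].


Authority = sum of hub scores of in-linkers
In-link 1: hub score = 14
In-link 2: hub score = 3
In-link 3: hub score = 12
In-link 4: hub score = 7
Authority = 14 + 3 + 12 + 7 = 36

36


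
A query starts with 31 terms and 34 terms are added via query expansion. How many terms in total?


Original terms: 31
Expansion terms: 34
Total = 31 + 34 = 65

65


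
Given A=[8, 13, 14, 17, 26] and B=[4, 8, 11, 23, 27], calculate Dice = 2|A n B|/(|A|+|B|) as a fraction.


A intersect B = [8]
|A intersect B| = 1
|A| = 5, |B| = 5
Dice = 2*1 / (5+5)
= 2 / 10 = 1/5

1/5


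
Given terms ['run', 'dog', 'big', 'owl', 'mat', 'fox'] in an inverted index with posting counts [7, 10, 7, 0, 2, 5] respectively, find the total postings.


Summing posting list sizes:
'run': 7 postings
'dog': 10 postings
'big': 7 postings
'owl': 0 postings
'mat': 2 postings
'fox': 5 postings
Total = 7 + 10 + 7 + 0 + 2 + 5 = 31

31


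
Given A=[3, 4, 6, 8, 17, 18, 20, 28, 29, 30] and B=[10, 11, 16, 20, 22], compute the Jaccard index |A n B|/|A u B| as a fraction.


A intersect B = [20]
|A intersect B| = 1
A union B = [3, 4, 6, 8, 10, 11, 16, 17, 18, 20, 22, 28, 29, 30]
|A union B| = 14
Jaccard = 1/14 = 1/14

1/14


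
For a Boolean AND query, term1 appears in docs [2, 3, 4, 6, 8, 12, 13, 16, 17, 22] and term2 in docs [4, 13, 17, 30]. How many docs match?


Boolean AND: find intersection of posting lists
term1 docs: [2, 3, 4, 6, 8, 12, 13, 16, 17, 22]
term2 docs: [4, 13, 17, 30]
Intersection: [4, 13, 17]
|intersection| = 3

3


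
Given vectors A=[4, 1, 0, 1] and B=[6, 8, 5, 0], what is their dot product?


Dot product = sum of element-wise products
A[0]*B[0] = 4*6 = 24
A[1]*B[1] = 1*8 = 8
A[2]*B[2] = 0*5 = 0
A[3]*B[3] = 1*0 = 0
Sum = 24 + 8 + 0 + 0 = 32

32


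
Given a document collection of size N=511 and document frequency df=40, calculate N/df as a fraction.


IDF ratio = N / df
= 511 / 40
= 511/40

511/40


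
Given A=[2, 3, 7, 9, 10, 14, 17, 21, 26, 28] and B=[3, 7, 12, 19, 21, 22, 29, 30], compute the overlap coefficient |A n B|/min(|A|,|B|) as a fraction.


A intersect B = [3, 7, 21]
|A intersect B| = 3
min(|A|, |B|) = min(10, 8) = 8
Overlap = 3 / 8 = 3/8

3/8


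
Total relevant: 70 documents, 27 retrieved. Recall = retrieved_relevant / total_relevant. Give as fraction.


Recall = retrieved_relevant / total_relevant
= 27 / 70
= 27 / (27 + 43)
= 27/70

27/70


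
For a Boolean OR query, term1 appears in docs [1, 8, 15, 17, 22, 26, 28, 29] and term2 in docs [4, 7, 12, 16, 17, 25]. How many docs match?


Boolean OR: find union of posting lists
term1 docs: [1, 8, 15, 17, 22, 26, 28, 29]
term2 docs: [4, 7, 12, 16, 17, 25]
Union: [1, 4, 7, 8, 12, 15, 16, 17, 22, 25, 26, 28, 29]
|union| = 13

13


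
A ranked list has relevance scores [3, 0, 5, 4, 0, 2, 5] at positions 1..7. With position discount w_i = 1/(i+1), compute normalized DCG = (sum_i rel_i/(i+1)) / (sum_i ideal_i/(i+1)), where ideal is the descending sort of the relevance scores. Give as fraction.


Position discount weights w_i = 1/(i+1) for i=1..7:
Weights = [1/2, 1/3, 1/4, 1/5, 1/6, 1/7, 1/8]
Actual relevance: [3, 0, 5, 4, 0, 2, 5]
DCG = 3/2 + 0/3 + 5/4 + 4/5 + 0/6 + 2/7 + 5/8 = 1249/280
Ideal relevance (sorted desc): [5, 5, 4, 3, 2, 0, 0]
Ideal DCG = 5/2 + 5/3 + 4/4 + 3/5 + 2/6 + 0/7 + 0/8 = 61/10
nDCG = DCG / ideal_DCG = 1249/280 / 61/10 = 1249/1708

1249/1708


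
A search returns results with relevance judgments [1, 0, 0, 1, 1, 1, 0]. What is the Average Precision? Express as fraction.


Computing P@k for each relevant position:
Position 1: relevant, P@1 = 1/1 = 1
Position 2: not relevant
Position 3: not relevant
Position 4: relevant, P@4 = 2/4 = 1/2
Position 5: relevant, P@5 = 3/5 = 3/5
Position 6: relevant, P@6 = 4/6 = 2/3
Position 7: not relevant
Sum of P@k = 1 + 1/2 + 3/5 + 2/3 = 83/30
AP = 83/30 / 4 = 83/120

83/120


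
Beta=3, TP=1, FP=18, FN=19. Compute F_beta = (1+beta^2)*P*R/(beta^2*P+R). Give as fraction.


P = TP/(TP+FP) = 1/19 = 1/19
R = TP/(TP+FN) = 1/20 = 1/20
beta^2 = 3^2 = 9
(1 + beta^2) = 10
Numerator = (1+beta^2)*P*R = 1/38
Denominator = beta^2*P + R = 9/19 + 1/20 = 199/380
F_beta = 10/199

10/199


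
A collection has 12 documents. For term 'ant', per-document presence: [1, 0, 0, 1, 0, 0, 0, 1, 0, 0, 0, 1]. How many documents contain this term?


Checking each document for 'ant':
Doc 1: present
Doc 2: absent
Doc 3: absent
Doc 4: present
Doc 5: absent
Doc 6: absent
Doc 7: absent
Doc 8: present
Doc 9: absent
Doc 10: absent
Doc 11: absent
Doc 12: present
df = sum of presences = 1 + 0 + 0 + 1 + 0 + 0 + 0 + 1 + 0 + 0 + 0 + 1 = 4

4


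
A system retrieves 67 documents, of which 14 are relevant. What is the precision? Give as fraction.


Precision = relevant_retrieved / total_retrieved
= 14 / 67
= 14 / (14 + 53)
= 14/67

14/67


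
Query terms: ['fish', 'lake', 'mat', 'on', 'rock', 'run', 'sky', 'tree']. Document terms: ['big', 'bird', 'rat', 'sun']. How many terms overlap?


Query terms: ['fish', 'lake', 'mat', 'on', 'rock', 'run', 'sky', 'tree']
Document terms: ['big', 'bird', 'rat', 'sun']
Common terms: []
Overlap count = 0

0


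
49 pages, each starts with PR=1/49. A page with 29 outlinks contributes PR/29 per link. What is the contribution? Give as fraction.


Initial PR = 1/49 = 1/49
Outlinks = 29
Contribution per link = PR / outlinks
= 1/49 / 29
= 1/1421

1/1421


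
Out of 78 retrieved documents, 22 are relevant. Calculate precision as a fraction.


Precision = relevant_retrieved / total_retrieved
= 22 / 78
= 22 / (22 + 56)
= 11/39

11/39


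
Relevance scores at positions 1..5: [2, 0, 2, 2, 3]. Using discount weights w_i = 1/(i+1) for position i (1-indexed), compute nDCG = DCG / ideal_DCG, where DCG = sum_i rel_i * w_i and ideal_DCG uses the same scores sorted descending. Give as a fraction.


Position discount weights w_i = 1/(i+1) for i=1..5:
Weights = [1/2, 1/3, 1/4, 1/5, 1/6]
Actual relevance: [2, 0, 2, 2, 3]
DCG = 2/2 + 0/3 + 2/4 + 2/5 + 3/6 = 12/5
Ideal relevance (sorted desc): [3, 2, 2, 2, 0]
Ideal DCG = 3/2 + 2/3 + 2/4 + 2/5 + 0/6 = 46/15
nDCG = DCG / ideal_DCG = 12/5 / 46/15 = 18/23

18/23


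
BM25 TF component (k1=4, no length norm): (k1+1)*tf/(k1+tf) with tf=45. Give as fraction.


BM25 TF component = (k1+1)*tf / (k1+tf)
k1 = 4, tf = 45
Numerator = (4+1)*45 = 225
Denominator = 4 + 45 = 49
= 225/49 = 225/49

225/49


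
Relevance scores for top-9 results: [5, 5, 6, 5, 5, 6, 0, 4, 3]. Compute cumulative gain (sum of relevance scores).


Cumulative Gain = sum of relevance scores
Position 1: rel=5, running sum=5
Position 2: rel=5, running sum=10
Position 3: rel=6, running sum=16
Position 4: rel=5, running sum=21
Position 5: rel=5, running sum=26
Position 6: rel=6, running sum=32
Position 7: rel=0, running sum=32
Position 8: rel=4, running sum=36
Position 9: rel=3, running sum=39
CG = 39

39


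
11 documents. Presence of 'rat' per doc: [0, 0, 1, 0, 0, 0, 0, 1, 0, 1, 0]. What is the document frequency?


Checking each document for 'rat':
Doc 1: absent
Doc 2: absent
Doc 3: present
Doc 4: absent
Doc 5: absent
Doc 6: absent
Doc 7: absent
Doc 8: present
Doc 9: absent
Doc 10: present
Doc 11: absent
df = sum of presences = 0 + 0 + 1 + 0 + 0 + 0 + 0 + 1 + 0 + 1 + 0 = 3

3


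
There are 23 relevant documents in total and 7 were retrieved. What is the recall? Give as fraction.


Recall = retrieved_relevant / total_relevant
= 7 / 23
= 7 / (7 + 16)
= 7/23

7/23


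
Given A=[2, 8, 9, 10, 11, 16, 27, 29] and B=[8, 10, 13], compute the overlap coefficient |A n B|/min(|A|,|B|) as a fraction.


A intersect B = [8, 10]
|A intersect B| = 2
min(|A|, |B|) = min(8, 3) = 3
Overlap = 2 / 3 = 2/3

2/3


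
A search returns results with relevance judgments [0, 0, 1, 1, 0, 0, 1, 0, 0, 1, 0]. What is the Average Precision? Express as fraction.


Computing P@k for each relevant position:
Position 1: not relevant
Position 2: not relevant
Position 3: relevant, P@3 = 1/3 = 1/3
Position 4: relevant, P@4 = 2/4 = 1/2
Position 5: not relevant
Position 6: not relevant
Position 7: relevant, P@7 = 3/7 = 3/7
Position 8: not relevant
Position 9: not relevant
Position 10: relevant, P@10 = 4/10 = 2/5
Position 11: not relevant
Sum of P@k = 1/3 + 1/2 + 3/7 + 2/5 = 349/210
AP = 349/210 / 4 = 349/840

349/840


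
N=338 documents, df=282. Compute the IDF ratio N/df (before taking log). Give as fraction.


IDF ratio = N / df
= 338 / 282
= 169/141

169/141


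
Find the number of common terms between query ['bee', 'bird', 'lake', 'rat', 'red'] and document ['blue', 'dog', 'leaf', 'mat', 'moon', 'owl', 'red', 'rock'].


Query terms: ['bee', 'bird', 'lake', 'rat', 'red']
Document terms: ['blue', 'dog', 'leaf', 'mat', 'moon', 'owl', 'red', 'rock']
Common terms: ['red']
Overlap count = 1

1


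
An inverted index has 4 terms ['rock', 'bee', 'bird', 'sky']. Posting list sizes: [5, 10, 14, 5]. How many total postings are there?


Summing posting list sizes:
'rock': 5 postings
'bee': 10 postings
'bird': 14 postings
'sky': 5 postings
Total = 5 + 10 + 14 + 5 = 34

34


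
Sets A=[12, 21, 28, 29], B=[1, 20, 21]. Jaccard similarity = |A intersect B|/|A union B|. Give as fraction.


A intersect B = [21]
|A intersect B| = 1
A union B = [1, 12, 20, 21, 28, 29]
|A union B| = 6
Jaccard = 1/6 = 1/6

1/6


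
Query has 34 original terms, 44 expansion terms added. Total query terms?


Original terms: 34
Expansion terms: 44
Total = 34 + 44 = 78

78


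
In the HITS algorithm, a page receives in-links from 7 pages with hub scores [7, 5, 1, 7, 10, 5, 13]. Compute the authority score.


Authority = sum of hub scores of in-linkers
In-link 1: hub score = 7
In-link 2: hub score = 5
In-link 3: hub score = 1
In-link 4: hub score = 7
In-link 5: hub score = 10
In-link 6: hub score = 5
In-link 7: hub score = 13
Authority = 7 + 5 + 1 + 7 + 10 + 5 + 13 = 48

48


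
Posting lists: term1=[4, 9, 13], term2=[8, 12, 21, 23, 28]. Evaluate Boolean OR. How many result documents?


Boolean OR: find union of posting lists
term1 docs: [4, 9, 13]
term2 docs: [8, 12, 21, 23, 28]
Union: [4, 8, 9, 12, 13, 21, 23, 28]
|union| = 8

8


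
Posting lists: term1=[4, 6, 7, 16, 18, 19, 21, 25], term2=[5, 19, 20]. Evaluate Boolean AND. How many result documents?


Boolean AND: find intersection of posting lists
term1 docs: [4, 6, 7, 16, 18, 19, 21, 25]
term2 docs: [5, 19, 20]
Intersection: [19]
|intersection| = 1

1


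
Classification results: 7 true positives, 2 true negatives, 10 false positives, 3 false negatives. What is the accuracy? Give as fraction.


Accuracy = (TP + TN) / (TP + TN + FP + FN)
TP + TN = 7 + 2 = 9
Total = 7 + 2 + 10 + 3 = 22
Accuracy = 9 / 22 = 9/22

9/22


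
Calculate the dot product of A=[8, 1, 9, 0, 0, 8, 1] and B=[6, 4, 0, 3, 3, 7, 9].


Dot product = sum of element-wise products
A[0]*B[0] = 8*6 = 48
A[1]*B[1] = 1*4 = 4
A[2]*B[2] = 9*0 = 0
A[3]*B[3] = 0*3 = 0
A[4]*B[4] = 0*3 = 0
A[5]*B[5] = 8*7 = 56
A[6]*B[6] = 1*9 = 9
Sum = 48 + 4 + 0 + 0 + 0 + 56 + 9 = 117

117


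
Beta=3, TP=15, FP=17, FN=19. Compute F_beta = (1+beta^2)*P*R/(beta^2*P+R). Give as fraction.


P = TP/(TP+FP) = 15/32 = 15/32
R = TP/(TP+FN) = 15/34 = 15/34
beta^2 = 3^2 = 9
(1 + beta^2) = 10
Numerator = (1+beta^2)*P*R = 1125/544
Denominator = beta^2*P + R = 135/32 + 15/34 = 2535/544
F_beta = 75/169

75/169


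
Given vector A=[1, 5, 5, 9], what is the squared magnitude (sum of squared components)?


|A|^2 = sum of squared components
A[0]^2 = 1^2 = 1
A[1]^2 = 5^2 = 25
A[2]^2 = 5^2 = 25
A[3]^2 = 9^2 = 81
Sum = 1 + 25 + 25 + 81 = 132

132


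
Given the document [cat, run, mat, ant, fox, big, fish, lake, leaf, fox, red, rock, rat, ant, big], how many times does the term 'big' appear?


Document has 15 words
Scanning for 'big':
Found at positions: [5, 14]
Count = 2

2


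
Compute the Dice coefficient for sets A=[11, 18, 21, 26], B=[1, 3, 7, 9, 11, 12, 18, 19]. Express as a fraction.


A intersect B = [11, 18]
|A intersect B| = 2
|A| = 4, |B| = 8
Dice = 2*2 / (4+8)
= 4 / 12 = 1/3

1/3


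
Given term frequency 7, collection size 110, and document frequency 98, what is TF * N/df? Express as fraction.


TF * (N/df)
= 7 * (110/98)
= 7 * 55/49
= 55/7

55/7


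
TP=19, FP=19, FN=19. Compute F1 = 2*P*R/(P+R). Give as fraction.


F1 = 2 * P * R / (P + R)
P = TP/(TP+FP) = 19/38 = 1/2
R = TP/(TP+FN) = 19/38 = 1/2
2 * P * R = 2 * 1/2 * 1/2 = 1/2
P + R = 1/2 + 1/2 = 1
F1 = 1/2 / 1 = 1/2

1/2


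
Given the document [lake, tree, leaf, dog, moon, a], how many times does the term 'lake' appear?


Document has 6 words
Scanning for 'lake':
Found at positions: [0]
Count = 1

1


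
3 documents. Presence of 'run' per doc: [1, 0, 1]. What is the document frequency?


Checking each document for 'run':
Doc 1: present
Doc 2: absent
Doc 3: present
df = sum of presences = 1 + 0 + 1 = 2

2


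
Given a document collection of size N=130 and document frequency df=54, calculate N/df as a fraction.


IDF ratio = N / df
= 130 / 54
= 65/27

65/27


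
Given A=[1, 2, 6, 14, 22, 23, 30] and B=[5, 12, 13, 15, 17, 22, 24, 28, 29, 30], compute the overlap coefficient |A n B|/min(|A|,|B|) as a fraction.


A intersect B = [22, 30]
|A intersect B| = 2
min(|A|, |B|) = min(7, 10) = 7
Overlap = 2 / 7 = 2/7

2/7


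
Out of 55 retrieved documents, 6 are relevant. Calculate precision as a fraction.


Precision = relevant_retrieved / total_retrieved
= 6 / 55
= 6 / (6 + 49)
= 6/55

6/55


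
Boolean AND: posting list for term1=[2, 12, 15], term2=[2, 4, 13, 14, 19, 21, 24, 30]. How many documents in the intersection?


Boolean AND: find intersection of posting lists
term1 docs: [2, 12, 15]
term2 docs: [2, 4, 13, 14, 19, 21, 24, 30]
Intersection: [2]
|intersection| = 1

1


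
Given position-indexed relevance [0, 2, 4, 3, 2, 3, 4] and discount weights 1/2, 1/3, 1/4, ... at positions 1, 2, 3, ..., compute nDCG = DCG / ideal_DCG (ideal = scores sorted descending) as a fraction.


Position discount weights w_i = 1/(i+1) for i=1..7:
Weights = [1/2, 1/3, 1/4, 1/5, 1/6, 1/7, 1/8]
Actual relevance: [0, 2, 4, 3, 2, 3, 4]
DCG = 0/2 + 2/3 + 4/4 + 3/5 + 2/6 + 3/7 + 4/8 = 247/70
Ideal relevance (sorted desc): [4, 4, 3, 3, 2, 2, 0]
Ideal DCG = 4/2 + 4/3 + 3/4 + 3/5 + 2/6 + 2/7 + 0/8 = 2227/420
nDCG = DCG / ideal_DCG = 247/70 / 2227/420 = 1482/2227

1482/2227


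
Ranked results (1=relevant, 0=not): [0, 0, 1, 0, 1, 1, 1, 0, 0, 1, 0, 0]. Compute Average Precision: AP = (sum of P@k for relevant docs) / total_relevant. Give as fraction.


Computing P@k for each relevant position:
Position 1: not relevant
Position 2: not relevant
Position 3: relevant, P@3 = 1/3 = 1/3
Position 4: not relevant
Position 5: relevant, P@5 = 2/5 = 2/5
Position 6: relevant, P@6 = 3/6 = 1/2
Position 7: relevant, P@7 = 4/7 = 4/7
Position 8: not relevant
Position 9: not relevant
Position 10: relevant, P@10 = 5/10 = 1/2
Position 11: not relevant
Position 12: not relevant
Sum of P@k = 1/3 + 2/5 + 1/2 + 4/7 + 1/2 = 242/105
AP = 242/105 / 5 = 242/525

242/525


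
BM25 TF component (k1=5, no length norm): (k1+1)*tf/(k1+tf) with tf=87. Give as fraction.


BM25 TF component = (k1+1)*tf / (k1+tf)
k1 = 5, tf = 87
Numerator = (5+1)*87 = 522
Denominator = 5 + 87 = 92
= 522/92 = 261/46

261/46


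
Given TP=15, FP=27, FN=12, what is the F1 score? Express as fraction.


F1 = 2 * P * R / (P + R)
P = TP/(TP+FP) = 15/42 = 5/14
R = TP/(TP+FN) = 15/27 = 5/9
2 * P * R = 2 * 5/14 * 5/9 = 25/63
P + R = 5/14 + 5/9 = 115/126
F1 = 25/63 / 115/126 = 10/23

10/23


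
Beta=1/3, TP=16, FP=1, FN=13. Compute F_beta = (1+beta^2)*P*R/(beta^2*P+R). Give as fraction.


P = TP/(TP+FP) = 16/17 = 16/17
R = TP/(TP+FN) = 16/29 = 16/29
beta^2 = 1/3^2 = 1/9
(1 + beta^2) = 10/9
Numerator = (1+beta^2)*P*R = 2560/4437
Denominator = beta^2*P + R = 16/153 + 16/29 = 2912/4437
F_beta = 80/91

80/91


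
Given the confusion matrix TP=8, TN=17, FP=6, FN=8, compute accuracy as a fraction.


Accuracy = (TP + TN) / (TP + TN + FP + FN)
TP + TN = 8 + 17 = 25
Total = 8 + 17 + 6 + 8 = 39
Accuracy = 25 / 39 = 25/39

25/39


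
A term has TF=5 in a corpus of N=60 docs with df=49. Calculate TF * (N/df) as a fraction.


TF * (N/df)
= 5 * (60/49)
= 5 * 60/49
= 300/49

300/49


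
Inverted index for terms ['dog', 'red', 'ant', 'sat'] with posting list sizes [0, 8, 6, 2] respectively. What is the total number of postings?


Summing posting list sizes:
'dog': 0 postings
'red': 8 postings
'ant': 6 postings
'sat': 2 postings
Total = 0 + 8 + 6 + 2 = 16

16


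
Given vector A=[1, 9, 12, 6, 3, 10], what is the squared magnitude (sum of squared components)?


|A|^2 = sum of squared components
A[0]^2 = 1^2 = 1
A[1]^2 = 9^2 = 81
A[2]^2 = 12^2 = 144
A[3]^2 = 6^2 = 36
A[4]^2 = 3^2 = 9
A[5]^2 = 10^2 = 100
Sum = 1 + 81 + 144 + 36 + 9 + 100 = 371

371


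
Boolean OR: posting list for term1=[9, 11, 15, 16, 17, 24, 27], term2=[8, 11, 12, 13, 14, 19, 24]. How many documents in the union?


Boolean OR: find union of posting lists
term1 docs: [9, 11, 15, 16, 17, 24, 27]
term2 docs: [8, 11, 12, 13, 14, 19, 24]
Union: [8, 9, 11, 12, 13, 14, 15, 16, 17, 19, 24, 27]
|union| = 12

12


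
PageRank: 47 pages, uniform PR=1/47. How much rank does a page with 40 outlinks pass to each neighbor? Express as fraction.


Initial PR = 1/47 = 1/47
Outlinks = 40
Contribution per link = PR / outlinks
= 1/47 / 40
= 1/1880

1/1880


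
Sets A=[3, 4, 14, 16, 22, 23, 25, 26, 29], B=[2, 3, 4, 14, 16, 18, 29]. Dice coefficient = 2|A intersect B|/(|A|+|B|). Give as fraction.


A intersect B = [3, 4, 14, 16, 29]
|A intersect B| = 5
|A| = 9, |B| = 7
Dice = 2*5 / (9+7)
= 10 / 16 = 5/8

5/8


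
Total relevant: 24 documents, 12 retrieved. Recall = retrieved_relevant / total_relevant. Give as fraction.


Recall = retrieved_relevant / total_relevant
= 12 / 24
= 12 / (12 + 12)
= 1/2

1/2


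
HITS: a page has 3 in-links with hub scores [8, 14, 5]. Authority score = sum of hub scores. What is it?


Authority = sum of hub scores of in-linkers
In-link 1: hub score = 8
In-link 2: hub score = 14
In-link 3: hub score = 5
Authority = 8 + 14 + 5 = 27

27


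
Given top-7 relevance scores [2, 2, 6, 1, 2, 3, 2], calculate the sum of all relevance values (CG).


Cumulative Gain = sum of relevance scores
Position 1: rel=2, running sum=2
Position 2: rel=2, running sum=4
Position 3: rel=6, running sum=10
Position 4: rel=1, running sum=11
Position 5: rel=2, running sum=13
Position 6: rel=3, running sum=16
Position 7: rel=2, running sum=18
CG = 18

18


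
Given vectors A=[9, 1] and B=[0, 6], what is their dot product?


Dot product = sum of element-wise products
A[0]*B[0] = 9*0 = 0
A[1]*B[1] = 1*6 = 6
Sum = 0 + 6 = 6

6


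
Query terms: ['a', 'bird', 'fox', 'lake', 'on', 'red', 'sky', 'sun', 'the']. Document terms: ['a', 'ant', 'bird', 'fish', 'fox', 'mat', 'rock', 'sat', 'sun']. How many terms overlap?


Query terms: ['a', 'bird', 'fox', 'lake', 'on', 'red', 'sky', 'sun', 'the']
Document terms: ['a', 'ant', 'bird', 'fish', 'fox', 'mat', 'rock', 'sat', 'sun']
Common terms: ['a', 'bird', 'fox', 'sun']
Overlap count = 4

4


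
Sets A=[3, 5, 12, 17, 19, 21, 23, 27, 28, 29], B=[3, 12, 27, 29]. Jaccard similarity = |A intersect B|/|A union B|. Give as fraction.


A intersect B = [3, 12, 27, 29]
|A intersect B| = 4
A union B = [3, 5, 12, 17, 19, 21, 23, 27, 28, 29]
|A union B| = 10
Jaccard = 4/10 = 2/5

2/5


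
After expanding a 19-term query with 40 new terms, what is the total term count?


Original terms: 19
Expansion terms: 40
Total = 19 + 40 = 59

59


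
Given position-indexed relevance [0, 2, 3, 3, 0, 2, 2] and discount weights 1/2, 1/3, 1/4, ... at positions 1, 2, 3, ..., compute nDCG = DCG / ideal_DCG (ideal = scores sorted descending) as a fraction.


Position discount weights w_i = 1/(i+1) for i=1..7:
Weights = [1/2, 1/3, 1/4, 1/5, 1/6, 1/7, 1/8]
Actual relevance: [0, 2, 3, 3, 0, 2, 2]
DCG = 0/2 + 2/3 + 3/4 + 3/5 + 0/6 + 2/7 + 2/8 = 268/105
Ideal relevance (sorted desc): [3, 3, 2, 2, 2, 0, 0]
Ideal DCG = 3/2 + 3/3 + 2/4 + 2/5 + 2/6 + 0/7 + 0/8 = 56/15
nDCG = DCG / ideal_DCG = 268/105 / 56/15 = 67/98

67/98


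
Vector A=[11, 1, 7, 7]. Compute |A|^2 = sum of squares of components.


|A|^2 = sum of squared components
A[0]^2 = 11^2 = 121
A[1]^2 = 1^2 = 1
A[2]^2 = 7^2 = 49
A[3]^2 = 7^2 = 49
Sum = 121 + 1 + 49 + 49 = 220

220


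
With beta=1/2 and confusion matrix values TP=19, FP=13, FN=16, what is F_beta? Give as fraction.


P = TP/(TP+FP) = 19/32 = 19/32
R = TP/(TP+FN) = 19/35 = 19/35
beta^2 = 1/2^2 = 1/4
(1 + beta^2) = 5/4
Numerator = (1+beta^2)*P*R = 361/896
Denominator = beta^2*P + R = 19/128 + 19/35 = 3097/4480
F_beta = 95/163

95/163


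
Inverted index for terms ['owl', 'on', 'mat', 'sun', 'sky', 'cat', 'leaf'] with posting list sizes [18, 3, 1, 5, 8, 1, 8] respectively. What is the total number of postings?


Summing posting list sizes:
'owl': 18 postings
'on': 3 postings
'mat': 1 postings
'sun': 5 postings
'sky': 8 postings
'cat': 1 postings
'leaf': 8 postings
Total = 18 + 3 + 1 + 5 + 8 + 1 + 8 = 44

44


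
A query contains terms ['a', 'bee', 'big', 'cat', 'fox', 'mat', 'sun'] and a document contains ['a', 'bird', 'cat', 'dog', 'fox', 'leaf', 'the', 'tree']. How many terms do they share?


Query terms: ['a', 'bee', 'big', 'cat', 'fox', 'mat', 'sun']
Document terms: ['a', 'bird', 'cat', 'dog', 'fox', 'leaf', 'the', 'tree']
Common terms: ['a', 'cat', 'fox']
Overlap count = 3

3


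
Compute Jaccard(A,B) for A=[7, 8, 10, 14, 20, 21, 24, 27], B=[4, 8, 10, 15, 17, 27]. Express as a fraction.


A intersect B = [8, 10, 27]
|A intersect B| = 3
A union B = [4, 7, 8, 10, 14, 15, 17, 20, 21, 24, 27]
|A union B| = 11
Jaccard = 3/11 = 3/11

3/11


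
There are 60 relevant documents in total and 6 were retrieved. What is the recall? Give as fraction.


Recall = retrieved_relevant / total_relevant
= 6 / 60
= 6 / (6 + 54)
= 1/10

1/10


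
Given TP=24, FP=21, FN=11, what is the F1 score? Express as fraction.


F1 = 2 * P * R / (P + R)
P = TP/(TP+FP) = 24/45 = 8/15
R = TP/(TP+FN) = 24/35 = 24/35
2 * P * R = 2 * 8/15 * 24/35 = 128/175
P + R = 8/15 + 24/35 = 128/105
F1 = 128/175 / 128/105 = 3/5

3/5


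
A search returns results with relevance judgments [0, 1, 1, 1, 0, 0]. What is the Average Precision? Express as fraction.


Computing P@k for each relevant position:
Position 1: not relevant
Position 2: relevant, P@2 = 1/2 = 1/2
Position 3: relevant, P@3 = 2/3 = 2/3
Position 4: relevant, P@4 = 3/4 = 3/4
Position 5: not relevant
Position 6: not relevant
Sum of P@k = 1/2 + 2/3 + 3/4 = 23/12
AP = 23/12 / 3 = 23/36

23/36


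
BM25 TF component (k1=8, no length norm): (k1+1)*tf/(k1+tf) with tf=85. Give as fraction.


BM25 TF component = (k1+1)*tf / (k1+tf)
k1 = 8, tf = 85
Numerator = (8+1)*85 = 765
Denominator = 8 + 85 = 93
= 765/93 = 255/31

255/31


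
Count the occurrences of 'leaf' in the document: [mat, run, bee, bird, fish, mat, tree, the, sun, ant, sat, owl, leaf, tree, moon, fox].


Document has 16 words
Scanning for 'leaf':
Found at positions: [12]
Count = 1

1


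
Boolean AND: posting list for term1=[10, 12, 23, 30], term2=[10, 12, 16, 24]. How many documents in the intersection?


Boolean AND: find intersection of posting lists
term1 docs: [10, 12, 23, 30]
term2 docs: [10, 12, 16, 24]
Intersection: [10, 12]
|intersection| = 2

2


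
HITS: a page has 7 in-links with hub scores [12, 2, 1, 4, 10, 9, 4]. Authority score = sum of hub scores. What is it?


Authority = sum of hub scores of in-linkers
In-link 1: hub score = 12
In-link 2: hub score = 2
In-link 3: hub score = 1
In-link 4: hub score = 4
In-link 5: hub score = 10
In-link 6: hub score = 9
In-link 7: hub score = 4
Authority = 12 + 2 + 1 + 4 + 10 + 9 + 4 = 42

42


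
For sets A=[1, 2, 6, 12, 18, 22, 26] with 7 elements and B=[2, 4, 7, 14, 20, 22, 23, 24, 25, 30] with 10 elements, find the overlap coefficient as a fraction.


A intersect B = [2, 22]
|A intersect B| = 2
min(|A|, |B|) = min(7, 10) = 7
Overlap = 2 / 7 = 2/7

2/7


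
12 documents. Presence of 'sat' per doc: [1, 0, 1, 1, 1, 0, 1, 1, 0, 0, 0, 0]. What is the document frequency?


Checking each document for 'sat':
Doc 1: present
Doc 2: absent
Doc 3: present
Doc 4: present
Doc 5: present
Doc 6: absent
Doc 7: present
Doc 8: present
Doc 9: absent
Doc 10: absent
Doc 11: absent
Doc 12: absent
df = sum of presences = 1 + 0 + 1 + 1 + 1 + 0 + 1 + 1 + 0 + 0 + 0 + 0 = 6

6


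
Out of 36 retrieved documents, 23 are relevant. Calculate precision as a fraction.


Precision = relevant_retrieved / total_retrieved
= 23 / 36
= 23 / (23 + 13)
= 23/36

23/36


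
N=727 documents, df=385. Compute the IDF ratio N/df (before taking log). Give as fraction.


IDF ratio = N / df
= 727 / 385
= 727/385

727/385


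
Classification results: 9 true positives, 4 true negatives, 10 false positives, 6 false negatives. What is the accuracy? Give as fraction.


Accuracy = (TP + TN) / (TP + TN + FP + FN)
TP + TN = 9 + 4 = 13
Total = 9 + 4 + 10 + 6 = 29
Accuracy = 13 / 29 = 13/29

13/29


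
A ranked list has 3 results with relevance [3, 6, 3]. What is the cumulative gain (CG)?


Cumulative Gain = sum of relevance scores
Position 1: rel=3, running sum=3
Position 2: rel=6, running sum=9
Position 3: rel=3, running sum=12
CG = 12

12


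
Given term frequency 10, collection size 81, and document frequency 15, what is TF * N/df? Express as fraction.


TF * (N/df)
= 10 * (81/15)
= 10 * 27/5
= 54

54


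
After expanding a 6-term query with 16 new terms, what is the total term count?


Original terms: 6
Expansion terms: 16
Total = 6 + 16 = 22

22


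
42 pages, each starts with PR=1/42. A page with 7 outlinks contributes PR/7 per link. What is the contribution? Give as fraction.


Initial PR = 1/42 = 1/42
Outlinks = 7
Contribution per link = PR / outlinks
= 1/42 / 7
= 1/294

1/294


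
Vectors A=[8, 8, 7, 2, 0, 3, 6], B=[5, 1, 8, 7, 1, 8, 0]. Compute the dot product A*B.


Dot product = sum of element-wise products
A[0]*B[0] = 8*5 = 40
A[1]*B[1] = 8*1 = 8
A[2]*B[2] = 7*8 = 56
A[3]*B[3] = 2*7 = 14
A[4]*B[4] = 0*1 = 0
A[5]*B[5] = 3*8 = 24
A[6]*B[6] = 6*0 = 0
Sum = 40 + 8 + 56 + 14 + 0 + 24 + 0 = 142

142


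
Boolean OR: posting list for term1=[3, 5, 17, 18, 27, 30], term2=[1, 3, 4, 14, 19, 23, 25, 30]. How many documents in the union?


Boolean OR: find union of posting lists
term1 docs: [3, 5, 17, 18, 27, 30]
term2 docs: [1, 3, 4, 14, 19, 23, 25, 30]
Union: [1, 3, 4, 5, 14, 17, 18, 19, 23, 25, 27, 30]
|union| = 12

12


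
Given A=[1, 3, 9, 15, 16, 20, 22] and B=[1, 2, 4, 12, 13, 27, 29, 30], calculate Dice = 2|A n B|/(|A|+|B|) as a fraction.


A intersect B = [1]
|A intersect B| = 1
|A| = 7, |B| = 8
Dice = 2*1 / (7+8)
= 2 / 15 = 2/15

2/15


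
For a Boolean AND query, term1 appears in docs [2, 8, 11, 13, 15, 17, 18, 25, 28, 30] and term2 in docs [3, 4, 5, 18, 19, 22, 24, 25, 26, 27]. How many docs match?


Boolean AND: find intersection of posting lists
term1 docs: [2, 8, 11, 13, 15, 17, 18, 25, 28, 30]
term2 docs: [3, 4, 5, 18, 19, 22, 24, 25, 26, 27]
Intersection: [18, 25]
|intersection| = 2

2


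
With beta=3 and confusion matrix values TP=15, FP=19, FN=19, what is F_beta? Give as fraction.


P = TP/(TP+FP) = 15/34 = 15/34
R = TP/(TP+FN) = 15/34 = 15/34
beta^2 = 3^2 = 9
(1 + beta^2) = 10
Numerator = (1+beta^2)*P*R = 1125/578
Denominator = beta^2*P + R = 135/34 + 15/34 = 75/17
F_beta = 15/34

15/34


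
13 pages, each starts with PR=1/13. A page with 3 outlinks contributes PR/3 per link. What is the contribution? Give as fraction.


Initial PR = 1/13 = 1/13
Outlinks = 3
Contribution per link = PR / outlinks
= 1/13 / 3
= 1/39

1/39


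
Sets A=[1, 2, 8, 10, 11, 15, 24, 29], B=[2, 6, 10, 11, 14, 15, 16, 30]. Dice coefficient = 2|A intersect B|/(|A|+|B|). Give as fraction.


A intersect B = [2, 10, 11, 15]
|A intersect B| = 4
|A| = 8, |B| = 8
Dice = 2*4 / (8+8)
= 8 / 16 = 1/2

1/2


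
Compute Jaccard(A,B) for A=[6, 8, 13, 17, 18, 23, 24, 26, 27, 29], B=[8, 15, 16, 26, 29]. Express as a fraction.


A intersect B = [8, 26, 29]
|A intersect B| = 3
A union B = [6, 8, 13, 15, 16, 17, 18, 23, 24, 26, 27, 29]
|A union B| = 12
Jaccard = 3/12 = 1/4

1/4


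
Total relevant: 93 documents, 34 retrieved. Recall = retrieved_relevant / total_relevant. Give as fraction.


Recall = retrieved_relevant / total_relevant
= 34 / 93
= 34 / (34 + 59)
= 34/93

34/93


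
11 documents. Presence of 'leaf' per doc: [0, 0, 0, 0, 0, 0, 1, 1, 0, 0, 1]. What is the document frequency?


Checking each document for 'leaf':
Doc 1: absent
Doc 2: absent
Doc 3: absent
Doc 4: absent
Doc 5: absent
Doc 6: absent
Doc 7: present
Doc 8: present
Doc 9: absent
Doc 10: absent
Doc 11: present
df = sum of presences = 0 + 0 + 0 + 0 + 0 + 0 + 1 + 1 + 0 + 0 + 1 = 3

3


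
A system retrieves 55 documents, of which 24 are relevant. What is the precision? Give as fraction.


Precision = relevant_retrieved / total_retrieved
= 24 / 55
= 24 / (24 + 31)
= 24/55

24/55


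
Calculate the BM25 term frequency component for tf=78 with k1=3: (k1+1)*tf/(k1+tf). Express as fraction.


BM25 TF component = (k1+1)*tf / (k1+tf)
k1 = 3, tf = 78
Numerator = (3+1)*78 = 312
Denominator = 3 + 78 = 81
= 312/81 = 104/27

104/27


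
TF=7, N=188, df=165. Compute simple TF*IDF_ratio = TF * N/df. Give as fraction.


TF * (N/df)
= 7 * (188/165)
= 7 * 188/165
= 1316/165

1316/165


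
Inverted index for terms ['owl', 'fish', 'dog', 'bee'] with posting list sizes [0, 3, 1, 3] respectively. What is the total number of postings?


Summing posting list sizes:
'owl': 0 postings
'fish': 3 postings
'dog': 1 postings
'bee': 3 postings
Total = 0 + 3 + 1 + 3 = 7

7


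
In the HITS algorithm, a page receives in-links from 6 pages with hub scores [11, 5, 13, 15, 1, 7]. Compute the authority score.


Authority = sum of hub scores of in-linkers
In-link 1: hub score = 11
In-link 2: hub score = 5
In-link 3: hub score = 13
In-link 4: hub score = 15
In-link 5: hub score = 1
In-link 6: hub score = 7
Authority = 11 + 5 + 13 + 15 + 1 + 7 = 52

52


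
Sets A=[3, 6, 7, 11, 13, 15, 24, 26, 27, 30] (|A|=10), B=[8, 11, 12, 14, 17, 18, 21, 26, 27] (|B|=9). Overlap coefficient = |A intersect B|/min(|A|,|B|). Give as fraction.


A intersect B = [11, 26, 27]
|A intersect B| = 3
min(|A|, |B|) = min(10, 9) = 9
Overlap = 3 / 9 = 1/3

1/3


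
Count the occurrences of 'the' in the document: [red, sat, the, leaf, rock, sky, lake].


Document has 7 words
Scanning for 'the':
Found at positions: [2]
Count = 1

1


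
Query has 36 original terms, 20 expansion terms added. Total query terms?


Original terms: 36
Expansion terms: 20
Total = 36 + 20 = 56

56


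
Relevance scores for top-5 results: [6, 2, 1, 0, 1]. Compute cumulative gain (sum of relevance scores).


Cumulative Gain = sum of relevance scores
Position 1: rel=6, running sum=6
Position 2: rel=2, running sum=8
Position 3: rel=1, running sum=9
Position 4: rel=0, running sum=9
Position 5: rel=1, running sum=10
CG = 10

10


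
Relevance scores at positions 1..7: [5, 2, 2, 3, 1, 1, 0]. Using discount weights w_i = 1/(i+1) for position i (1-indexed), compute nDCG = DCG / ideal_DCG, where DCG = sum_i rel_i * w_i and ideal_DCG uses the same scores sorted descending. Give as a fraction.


Position discount weights w_i = 1/(i+1) for i=1..7:
Weights = [1/2, 1/3, 1/4, 1/5, 1/6, 1/7, 1/8]
Actual relevance: [5, 2, 2, 3, 1, 1, 0]
DCG = 5/2 + 2/3 + 2/4 + 3/5 + 1/6 + 1/7 + 0/8 = 961/210
Ideal relevance (sorted desc): [5, 3, 2, 2, 1, 1, 0]
Ideal DCG = 5/2 + 3/3 + 2/4 + 2/5 + 1/6 + 1/7 + 0/8 = 989/210
nDCG = DCG / ideal_DCG = 961/210 / 989/210 = 961/989

961/989


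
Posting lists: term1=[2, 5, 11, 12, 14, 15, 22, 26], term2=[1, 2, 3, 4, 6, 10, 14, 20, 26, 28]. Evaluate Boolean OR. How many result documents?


Boolean OR: find union of posting lists
term1 docs: [2, 5, 11, 12, 14, 15, 22, 26]
term2 docs: [1, 2, 3, 4, 6, 10, 14, 20, 26, 28]
Union: [1, 2, 3, 4, 5, 6, 10, 11, 12, 14, 15, 20, 22, 26, 28]
|union| = 15

15


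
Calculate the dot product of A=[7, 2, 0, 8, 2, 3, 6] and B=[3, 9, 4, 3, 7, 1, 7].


Dot product = sum of element-wise products
A[0]*B[0] = 7*3 = 21
A[1]*B[1] = 2*9 = 18
A[2]*B[2] = 0*4 = 0
A[3]*B[3] = 8*3 = 24
A[4]*B[4] = 2*7 = 14
A[5]*B[5] = 3*1 = 3
A[6]*B[6] = 6*7 = 42
Sum = 21 + 18 + 0 + 24 + 14 + 3 + 42 = 122

122


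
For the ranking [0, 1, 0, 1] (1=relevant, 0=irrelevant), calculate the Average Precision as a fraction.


Computing P@k for each relevant position:
Position 1: not relevant
Position 2: relevant, P@2 = 1/2 = 1/2
Position 3: not relevant
Position 4: relevant, P@4 = 2/4 = 1/2
Sum of P@k = 1/2 + 1/2 = 1
AP = 1 / 2 = 1/2

1/2


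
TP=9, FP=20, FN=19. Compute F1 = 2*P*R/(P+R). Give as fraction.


F1 = 2 * P * R / (P + R)
P = TP/(TP+FP) = 9/29 = 9/29
R = TP/(TP+FN) = 9/28 = 9/28
2 * P * R = 2 * 9/29 * 9/28 = 81/406
P + R = 9/29 + 9/28 = 513/812
F1 = 81/406 / 513/812 = 6/19

6/19


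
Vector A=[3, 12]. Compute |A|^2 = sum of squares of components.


|A|^2 = sum of squared components
A[0]^2 = 3^2 = 9
A[1]^2 = 12^2 = 144
Sum = 9 + 144 = 153

153


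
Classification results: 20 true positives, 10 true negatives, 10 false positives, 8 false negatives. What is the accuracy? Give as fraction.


Accuracy = (TP + TN) / (TP + TN + FP + FN)
TP + TN = 20 + 10 = 30
Total = 20 + 10 + 10 + 8 = 48
Accuracy = 30 / 48 = 5/8

5/8


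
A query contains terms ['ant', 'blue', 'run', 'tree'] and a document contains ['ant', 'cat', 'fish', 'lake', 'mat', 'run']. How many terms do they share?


Query terms: ['ant', 'blue', 'run', 'tree']
Document terms: ['ant', 'cat', 'fish', 'lake', 'mat', 'run']
Common terms: ['ant', 'run']
Overlap count = 2

2


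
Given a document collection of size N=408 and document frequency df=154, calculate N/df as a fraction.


IDF ratio = N / df
= 408 / 154
= 204/77

204/77


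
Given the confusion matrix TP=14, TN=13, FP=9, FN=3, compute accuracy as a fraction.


Accuracy = (TP + TN) / (TP + TN + FP + FN)
TP + TN = 14 + 13 = 27
Total = 14 + 13 + 9 + 3 = 39
Accuracy = 27 / 39 = 9/13

9/13


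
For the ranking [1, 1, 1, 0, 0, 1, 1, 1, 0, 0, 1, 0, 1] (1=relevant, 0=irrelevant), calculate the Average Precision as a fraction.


Computing P@k for each relevant position:
Position 1: relevant, P@1 = 1/1 = 1
Position 2: relevant, P@2 = 2/2 = 1
Position 3: relevant, P@3 = 3/3 = 1
Position 4: not relevant
Position 5: not relevant
Position 6: relevant, P@6 = 4/6 = 2/3
Position 7: relevant, P@7 = 5/7 = 5/7
Position 8: relevant, P@8 = 6/8 = 3/4
Position 9: not relevant
Position 10: not relevant
Position 11: relevant, P@11 = 7/11 = 7/11
Position 12: not relevant
Position 13: relevant, P@13 = 8/13 = 8/13
Sum of P@k = 1 + 1 + 1 + 2/3 + 5/7 + 3/4 + 7/11 + 8/13 = 76669/12012
AP = 76669/12012 / 8 = 76669/96096

76669/96096


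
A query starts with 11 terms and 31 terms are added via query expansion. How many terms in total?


Original terms: 11
Expansion terms: 31
Total = 11 + 31 = 42

42


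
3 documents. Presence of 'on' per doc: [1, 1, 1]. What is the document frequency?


Checking each document for 'on':
Doc 1: present
Doc 2: present
Doc 3: present
df = sum of presences = 1 + 1 + 1 = 3

3


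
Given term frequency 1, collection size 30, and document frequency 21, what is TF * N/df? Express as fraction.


TF * (N/df)
= 1 * (30/21)
= 1 * 10/7
= 10/7

10/7


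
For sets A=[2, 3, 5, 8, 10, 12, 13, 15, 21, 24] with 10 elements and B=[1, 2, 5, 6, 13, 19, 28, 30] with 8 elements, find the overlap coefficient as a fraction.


A intersect B = [2, 5, 13]
|A intersect B| = 3
min(|A|, |B|) = min(10, 8) = 8
Overlap = 3 / 8 = 3/8

3/8


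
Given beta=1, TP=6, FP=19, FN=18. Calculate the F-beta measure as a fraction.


P = TP/(TP+FP) = 6/25 = 6/25
R = TP/(TP+FN) = 6/24 = 1/4
beta^2 = 1^2 = 1
(1 + beta^2) = 2
Numerator = (1+beta^2)*P*R = 3/25
Denominator = beta^2*P + R = 6/25 + 1/4 = 49/100
F_beta = 12/49

12/49


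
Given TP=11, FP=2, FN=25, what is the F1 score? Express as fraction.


F1 = 2 * P * R / (P + R)
P = TP/(TP+FP) = 11/13 = 11/13
R = TP/(TP+FN) = 11/36 = 11/36
2 * P * R = 2 * 11/13 * 11/36 = 121/234
P + R = 11/13 + 11/36 = 539/468
F1 = 121/234 / 539/468 = 22/49

22/49


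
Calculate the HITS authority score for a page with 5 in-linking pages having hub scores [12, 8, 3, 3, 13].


Authority = sum of hub scores of in-linkers
In-link 1: hub score = 12
In-link 2: hub score = 8
In-link 3: hub score = 3
In-link 4: hub score = 3
In-link 5: hub score = 13
Authority = 12 + 8 + 3 + 3 + 13 = 39

39


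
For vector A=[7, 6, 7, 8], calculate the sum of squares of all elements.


|A|^2 = sum of squared components
A[0]^2 = 7^2 = 49
A[1]^2 = 6^2 = 36
A[2]^2 = 7^2 = 49
A[3]^2 = 8^2 = 64
Sum = 49 + 36 + 49 + 64 = 198

198


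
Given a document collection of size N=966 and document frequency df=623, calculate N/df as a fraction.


IDF ratio = N / df
= 966 / 623
= 138/89

138/89


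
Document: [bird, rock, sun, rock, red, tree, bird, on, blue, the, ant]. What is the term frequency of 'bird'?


Document has 11 words
Scanning for 'bird':
Found at positions: [0, 6]
Count = 2

2


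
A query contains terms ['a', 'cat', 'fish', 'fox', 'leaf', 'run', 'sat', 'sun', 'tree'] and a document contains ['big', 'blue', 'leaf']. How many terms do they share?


Query terms: ['a', 'cat', 'fish', 'fox', 'leaf', 'run', 'sat', 'sun', 'tree']
Document terms: ['big', 'blue', 'leaf']
Common terms: ['leaf']
Overlap count = 1

1


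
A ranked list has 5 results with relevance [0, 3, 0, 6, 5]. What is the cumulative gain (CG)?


Cumulative Gain = sum of relevance scores
Position 1: rel=0, running sum=0
Position 2: rel=3, running sum=3
Position 3: rel=0, running sum=3
Position 4: rel=6, running sum=9
Position 5: rel=5, running sum=14
CG = 14

14


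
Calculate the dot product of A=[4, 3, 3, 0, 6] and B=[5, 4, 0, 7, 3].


Dot product = sum of element-wise products
A[0]*B[0] = 4*5 = 20
A[1]*B[1] = 3*4 = 12
A[2]*B[2] = 3*0 = 0
A[3]*B[3] = 0*7 = 0
A[4]*B[4] = 6*3 = 18
Sum = 20 + 12 + 0 + 0 + 18 = 50

50


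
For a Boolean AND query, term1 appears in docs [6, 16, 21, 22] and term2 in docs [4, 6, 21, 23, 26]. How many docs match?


Boolean AND: find intersection of posting lists
term1 docs: [6, 16, 21, 22]
term2 docs: [4, 6, 21, 23, 26]
Intersection: [6, 21]
|intersection| = 2

2


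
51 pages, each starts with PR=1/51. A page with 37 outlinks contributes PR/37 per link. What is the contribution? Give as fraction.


Initial PR = 1/51 = 1/51
Outlinks = 37
Contribution per link = PR / outlinks
= 1/51 / 37
= 1/1887

1/1887


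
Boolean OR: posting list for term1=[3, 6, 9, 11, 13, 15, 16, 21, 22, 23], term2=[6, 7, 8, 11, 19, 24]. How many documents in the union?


Boolean OR: find union of posting lists
term1 docs: [3, 6, 9, 11, 13, 15, 16, 21, 22, 23]
term2 docs: [6, 7, 8, 11, 19, 24]
Union: [3, 6, 7, 8, 9, 11, 13, 15, 16, 19, 21, 22, 23, 24]
|union| = 14

14


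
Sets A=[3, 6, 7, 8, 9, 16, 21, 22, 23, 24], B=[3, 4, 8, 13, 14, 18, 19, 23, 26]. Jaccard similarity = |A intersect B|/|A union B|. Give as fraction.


A intersect B = [3, 8, 23]
|A intersect B| = 3
A union B = [3, 4, 6, 7, 8, 9, 13, 14, 16, 18, 19, 21, 22, 23, 24, 26]
|A union B| = 16
Jaccard = 3/16 = 3/16

3/16


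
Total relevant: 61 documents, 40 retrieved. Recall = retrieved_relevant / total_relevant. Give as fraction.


Recall = retrieved_relevant / total_relevant
= 40 / 61
= 40 / (40 + 21)
= 40/61

40/61


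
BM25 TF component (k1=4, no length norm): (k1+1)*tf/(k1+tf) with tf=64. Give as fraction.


BM25 TF component = (k1+1)*tf / (k1+tf)
k1 = 4, tf = 64
Numerator = (4+1)*64 = 320
Denominator = 4 + 64 = 68
= 320/68 = 80/17

80/17
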